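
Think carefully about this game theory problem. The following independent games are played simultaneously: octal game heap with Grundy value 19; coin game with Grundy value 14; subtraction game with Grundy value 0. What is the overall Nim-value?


By the Sprague-Grundy theorem, the Grundy value of a sum of games is the XOR of individual Grundy values.
octal game heap: Grundy value = 19. Running XOR: 0 XOR 19 = 19
coin game: Grundy value = 14. Running XOR: 19 XOR 14 = 29
subtraction game: Grundy value = 0. Running XOR: 29 XOR 0 = 29
The combined Grundy value is 29.

29


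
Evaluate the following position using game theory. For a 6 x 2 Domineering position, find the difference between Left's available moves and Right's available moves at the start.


Board is 6 x 2 (rows x cols).
Left (vertical) placements: (rows-1) * cols = 5 * 2 = 10
Right (horizontal) placements: rows * (cols-1) = 6 * 1 = 6
Advantage = Left - Right = 10 - 6 = 4

4


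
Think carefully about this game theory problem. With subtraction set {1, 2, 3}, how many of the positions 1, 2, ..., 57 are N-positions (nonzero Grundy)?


Subtraction set S = {1, 2, 3}, so G(n) = n mod 4.
G(n) = 0 when n is a multiple of 4.
Multiples of 4 in [1, 57]: 14
N-positions (nonzero Grundy) = 57 - 14 = 43

43


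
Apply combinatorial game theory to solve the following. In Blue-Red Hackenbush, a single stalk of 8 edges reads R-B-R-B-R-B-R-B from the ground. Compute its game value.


Edges (from ground): R-B-R-B-R-B-R-B
By Berlekamp's sign-expansion rule, a Blue-Red Hackenbush stalk has the value of the surreal number whose sign sequence is the edge sequence with B -> + and R -> -.
Sign sequence: -+-+-+-+
Trace the sign expansion in the surreal number tree, starting from 0:
Edge 1: R (sign -) -> bounds (-inf, 0), value = -1
Edge 2: B (sign +) -> bounds (-1, 0), value = -1/2
Edge 3: R (sign -) -> bounds (-1, -1/2), value = -3/4
Edge 4: B (sign +) -> bounds (-3/4, -1/2), value = -5/8
Edge 5: R (sign -) -> bounds (-3/4, -5/8), value = -11/16
Edge 6: B (sign +) -> bounds (-11/16, -5/8), value = -21/32
Edge 7: R (sign -) -> bounds (-11/16, -21/32), value = -43/64
Edge 8: B (sign +) -> bounds (-43/64, -21/32), value = -85/128
Game value = -85/128

-85/128


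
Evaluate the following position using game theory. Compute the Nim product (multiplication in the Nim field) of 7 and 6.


Nim multiplication is bilinear over XOR: (u XOR v) * w = (u*w) XOR (v*w).
So we split each operand into its bit components and XOR the pairwise Nim products.
7 = 1 + 2 + 4 (as XOR of powers of 2).
6 = 2 + 4 (as XOR of powers of 2).
Using the standard Nim-product table on single bits:
  2*2 = 3,   2*4 = 8,   2*8 = 12,
  4*4 = 6,   4*8 = 11,  8*8 = 13,
and  1*x = x (identity), k*l = l*k (commutative).
Pairwise Nim products:
  1 * 2 = 2
  1 * 4 = 4
  2 * 2 = 3
  2 * 4 = 8
  4 * 2 = 8
  4 * 4 = 6
XOR them: 2 XOR 4 XOR 3 XOR 8 XOR 8 XOR 6 = 3.
Result: 7 * 6 = 3 (in Nim).

3


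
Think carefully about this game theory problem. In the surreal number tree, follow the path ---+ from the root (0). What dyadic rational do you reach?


Sign expansion: ---+
Rule: track bounds (lo, hi), initially (-inf, +inf). On '+', the current value becomes lo and we move to the simplest number in (value, hi): value + 1 if hi = +inf, otherwise the midpoint (value + hi)/2. On '-', the current value becomes hi and we move to value - 1 if lo = -inf, otherwise the midpoint (lo + value)/2.
Start at 0.
Step 1: sign = -, move left. Bounds: (-inf, 0). Value = -1
Step 2: sign = -, move left. Bounds: (-inf, -1). Value = -2
Step 3: sign = -, move left. Bounds: (-inf, -2). Value = -3
Step 4: sign = +, move right. Bounds: (-3, -2). Value = -5/2
The surreal number with sign expansion ---+ is -5/2.

-5/2


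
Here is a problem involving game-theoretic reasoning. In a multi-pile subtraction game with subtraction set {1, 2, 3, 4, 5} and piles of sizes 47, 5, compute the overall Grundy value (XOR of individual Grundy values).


Subtraction set: {1, 2, 3, 4, 5}
For this subtraction set, G(n) = n mod 6 (period = max + 1 = 6).
Pile 1 (size 47): G(47) = 47 mod 6 = 5
Pile 2 (size 5): G(5) = 5 mod 6 = 5
Total Grundy value = XOR of all: 5 XOR 5 = 0

0


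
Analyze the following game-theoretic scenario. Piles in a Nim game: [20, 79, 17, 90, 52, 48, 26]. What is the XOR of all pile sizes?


We need the XOR (exclusive or) of all pile sizes.
After XOR-ing pile 1 (size 20): 0 XOR 20 = 20
After XOR-ing pile 2 (size 79): 20 XOR 79 = 91
After XOR-ing pile 3 (size 17): 91 XOR 17 = 74
After XOR-ing pile 4 (size 90): 74 XOR 90 = 16
After XOR-ing pile 5 (size 52): 16 XOR 52 = 36
After XOR-ing pile 6 (size 48): 36 XOR 48 = 20
After XOR-ing pile 7 (size 26): 20 XOR 26 = 14
The Nim-value of this position is 14.

14


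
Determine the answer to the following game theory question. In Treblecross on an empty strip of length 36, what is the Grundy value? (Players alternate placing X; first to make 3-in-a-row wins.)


Treblecross: place X on empty cells; 3-in-a-row wins.
Playing within two cells of an existing X lets the opponent win at once, so sensible play treats the cells i-2..i+2 around each X as dead. The player left with no safe cell loses, so this is a normal-play take-away game on strips of safe cells.
Placing X at cell i (0-indexed) of a strip of k safe cells leaves independent strips of sizes max(0, i-2) and max(0, k-i-3). Hence G(k) = mex{ G(max(0,i-2)) XOR G(max(0,k-i-3)) : 0 <= i < k }, with G(0) = 0.
G(1): splits (0,0):0^0=0 -> mex({0}) = 1
G(2): splits (0,0):0^0=0 -> mex({0}) = 1
G(3): splits (0,0):0^0=0 -> mex({0}) = 1
G(4): splits (0,1):0^1=1 (0,0):0^0=0 -> mex({0, 1}) = 2
G(5): splits (0,2):0^1=1 (0,1):0^1=1 (0,0):0^0=0 -> mex({0, 1}) = 2
G(6) = mex({1}) = 0
G(7) = mex({0, 1, 2}) = 3
G(8) = mex({0, 1, 2}) = 3
G(9) = mex({0, 2}) = 1
G(10) = mex({0, 2, 3}) = 1
G(11) = mex({0, 3}) = 1
G(12) = mex({1, 3}) = 0
G(13) = mex({0, 1, 2, 3}) = 4
G(14) = mex({0, 1, 2}) = 3
G(15) = mex({0, 1, 2}) = 3
G(16) = mex({0, 1, 2, 4}) = 3
G(17) = mex({0, 1, 3, 4}) = 2
G(18) = mex({0, 1, 3, 4}) = 2
G(19) = mex({0, 1, 3, 5}) = 2
G(20) = mex({0, 1, 2, 3, 5}) = 4
G(21) = mex({0, 1, 2, 3, 5}) = 4
G(22) = mex({1, 2, 6}) = 0
G(23) = mex({0, 1, 2, 3, 4, 6}) = 5
G(24) = mex({0, 1, 2, 3, 4}) = 5
G(25) = mex({0, 1, 3, 4, 7}) = 2
G(26) = mex({0, 1, 3, 4, 5, 7}) = 2
G(27) = mex({0, 1, 3, 5}) = 2
G(28) = mex({0, 1, 2, 5}) = 3
G(29) = mex({0, 1, 2, 4, 5, 6}) = 3
G(30) = mex({1, 2, 4, 6}) = 0
G(31) = mex({0, 1, 2, 3, 4, 6}) = 5
G(32) = mex({1, 2, 3, 4, 7}) = 0
G(33) = mex({0, 3, 7}) = 1
G(34) = mex({0, 2, 3, 5, 7}) = 1
G(35) = mex({0, 2, 3, 5, 6}) = 1
G(36) = mex({0, 1, 2, 5, 6}) = 3
Therefore G(36) = 3.

3


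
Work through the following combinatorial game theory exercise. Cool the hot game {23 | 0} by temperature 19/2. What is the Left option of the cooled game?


Original game: {23 | 0} (a switch {a | b} with a > b).
Cooling by t (for t below the temperature (a - b)/2 = 23/2) taxes each move by t: {a | b} cooled by t is {a - t | b + t}.
Cooling amount: t = 19/2
Cooled Left option: 23 - 19/2 = 27/2
Cooled Right option: 0 + 19/2 = 19/2
Cooled game: {27/2 | 19/2}
Left option = 27/2

27/2


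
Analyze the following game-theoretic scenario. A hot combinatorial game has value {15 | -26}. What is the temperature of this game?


The game is {15 | -26}, a switch {a | b} with numbers a > b.
Cooling {a | b} by t gives {a - t | b + t}, which stops being hot when a - t = b + t, i.e. at t = (a - b)/2. So the temperature of a switch is (a - b)/2.
Temperature = (Left option - Right option) / 2
= (15 - (-26)) / 2
= 41 / 2
= 41/2

41/2


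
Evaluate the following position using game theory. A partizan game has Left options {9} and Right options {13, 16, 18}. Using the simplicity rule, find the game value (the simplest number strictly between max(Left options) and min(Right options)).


Left options: {9}, max = 9
Right options: {13, 16, 18}, min = 13
All options are numbers and max(Left) < min(Right), so by the simplicity theorem the value is the simplest (earliest-born) number strictly between 9 and 13.
Integers 10 through 12 all lie strictly between 9 and 13.
Among integers, the simplest (lowest birthday = smallest |n|; 0 is born on day 0, +-n on day n) is 10.
No non-integer in the interval can be simpler: if x is a non-integer in the interval, then floor(x) or ceil(x) also lies in the interval (the interval contains an integer), and both are proper prefixes of x's sign expansion, i.e. born earlier. So the game value is 10.
Game value = 10

10


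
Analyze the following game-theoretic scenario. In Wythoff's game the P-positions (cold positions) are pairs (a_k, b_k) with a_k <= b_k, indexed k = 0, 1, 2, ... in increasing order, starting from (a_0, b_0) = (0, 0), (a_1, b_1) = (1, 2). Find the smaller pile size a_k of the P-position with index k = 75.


By Wythoff's theorem, a_k = floor(k * phi) and b_k = floor(k * phi^2) = a_k + k, where phi = (1 + sqrt(5))/2 is the golden ratio.
phi = (1 + sqrt(5))/2 = 1.618034
k = 75
k * phi = 75 * 1.618034 = 121.352549
a_75 = floor(k * phi) = 121

121


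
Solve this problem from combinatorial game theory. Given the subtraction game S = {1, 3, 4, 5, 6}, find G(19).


The subtraction set is S = {1, 3, 4, 5, 6}.
G(k) = mex{ G(k - s) : s in S, s <= k }. We compute iteratively: G(0) = 0.
G(1) = mex({0}) = 1
G(2) = mex({1}) = 0
G(3) = mex({0}) = 1
G(4) = mex({0, 1}) = 2
G(5) = mex({0, 1, 2}) = 3
G(6) = mex({0, 1, 3}) = 2
G(7) = mex({0, 1, 2}) = 3
G(8) = mex({0, 1, 2, 3}) = 4
G(9) = mex({1, 2, 3, 4}) = 0
G(10) = mex({0, 2, 3}) = 1
G(11) = mex({1, 2, 3, 4}) = 0
G(12) = mex({0, 2, 3, 4}) = 1
G(13) = mex({0, 1, 3, 4}) = 2
G(14) = mex({0, 1, 2, 4}) = 3
Observe that G(9)..G(14) = 0, 1, 0, 1, 2, 3 repeats G(0)..G(5) = 0, 1, 0, 1, 2, 3.
For k >= max(S) = 6, G(k) is determined by the previous 6 values G(k-6)..G(k-1); a window of 6 consecutive values has recurred shifted by 9, so by induction G(k + 9) = G(k) for all k >= 0: the sequence is periodic from the start with period 9.
One period: G(0..8) = 0, 1, 0, 1, 2, 3, 2, 3, 4.
19 mod 9 = 1, so G(19) = G(1) = 1.

1


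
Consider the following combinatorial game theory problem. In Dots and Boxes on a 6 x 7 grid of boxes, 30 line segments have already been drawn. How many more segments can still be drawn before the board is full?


Grid: 6 x 7 boxes, i.e. 7 rows and 8 columns of dots.
Horizontal edges: (rows + 1) * cols = 7 * 7 = 49
Vertical edges: rows * (cols + 1) = 6 * 8 = 48
Total edges: 49 + 48 = 97
Edges drawn: 30
Remaining: 97 - 30 = 67

67


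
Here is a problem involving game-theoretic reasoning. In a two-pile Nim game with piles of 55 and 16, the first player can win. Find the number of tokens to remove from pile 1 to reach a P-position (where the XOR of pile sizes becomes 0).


Piles: 55 and 16
Current XOR: 55 XOR 16 = 39 (non-zero, so this is an N-position).
To make the XOR zero, we need to find a move that balances the piles.
For pile 1 (size 55): target = 55 XOR 39 = 16
We reduce pile 1 from 55 to 16.
Tokens removed: 55 - 16 = 39
Verification: 16 XOR 16 = 0

39


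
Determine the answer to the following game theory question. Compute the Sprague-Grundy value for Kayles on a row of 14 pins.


Kayles: a move removes 1 or 2 adjacent pins from a contiguous row.
Removing pins from a row of k leaves two independent rows (a, b) with a + b = k - 1 (one pin) or a + b = k - 2 (two pins); an end removal gives a = 0.
By Sprague-Grundy, G(k) = mex{ G(a) XOR G(b) } over all these splits. G(0) = 0.
G(1): splits (0,0):0^0=0 -> mex({0}) = 1
G(2): splits (0,1):0^1=1 (0,0):0^0=0 -> mex({0, 1}) = 2
G(3): splits (0,2):0^2=2 (1,1):1^1=0 (0,1):0^1=1 -> mex({0, 1, 2}) = 3
G(4): splits (0,3):0^3=3 (1,2):1^2=3 (0,2):0^2=2 (1,1):1^1=0 -> mex({0, 2, 3}) = 1
G(5): splits (0,4):0^1=1 (1,3):1^3=2 (2,2):2^2=0 (0,3):0^3=3 (1,2):1^2=3 -> mex({0, 1, 2, 3}) = 4
G(6) = mex({0, 1, 2, 4}) = 3
G(7) = mex({0, 1, 3, 4, 5}) = 2
G(8) = mex({0, 2, 3, 5, 6}) = 1
G(9) = mex({0, 1, 2, 3, 6, 7}) = 4
G(10) = mex({0, 1, 3, 4, 5, 7}) = 2
G(11) = mex({0, 1, 2, 3, 4, 5}) = 6
G(12) = mex({0, 1, 2, 3, 5, 6, 7}) = 4
G(13) = mex({0, 2, 3, 4, 6, 7}) = 1
G(14) = mex({0, 1, 4, 5, 6, 7}) = 2
Therefore G(14) = 2.

2


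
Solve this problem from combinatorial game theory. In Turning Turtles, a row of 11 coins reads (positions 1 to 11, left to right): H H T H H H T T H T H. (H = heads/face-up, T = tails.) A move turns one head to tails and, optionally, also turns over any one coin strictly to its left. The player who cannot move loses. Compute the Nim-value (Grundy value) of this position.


Coins: H H T H H H T T H T H
Key fact: a single head at position k behaves exactly like a Nim heap of size k (turning it to T and optionally flipping a coin at j < k corresponds to moving the heap from k to j, or to 0), and heads combine as a disjunctive sum (two heads at the same place would cancel, matching j XOR j = 0). So the Nim-value is the XOR of the 1-indexed positions of the heads.
Face-up positions (1-indexed): [1, 2, 4, 5, 6, 9, 11]
XOR 0 with 1: 0 XOR 1 = 1
XOR 1 with 2: 1 XOR 2 = 3
XOR 3 with 4: 3 XOR 4 = 7
XOR 7 with 5: 7 XOR 5 = 2
XOR 2 with 6: 2 XOR 6 = 4
XOR 4 with 9: 4 XOR 9 = 13
XOR 13 with 11: 13 XOR 11 = 6
Nim-value = 6

6


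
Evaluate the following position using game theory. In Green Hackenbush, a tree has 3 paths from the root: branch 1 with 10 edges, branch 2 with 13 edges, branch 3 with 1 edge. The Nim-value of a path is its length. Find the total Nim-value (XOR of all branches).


The tree has 3 branches from the ground vertex.
In Green Hackenbush, the Nim-value of a simple path of length k is k.
Branch 1: length 10, Nim-value = 10
Branch 2: length 13, Nim-value = 13
Branch 3: length 1, Nim-value = 1
Total Nim-value = XOR of all branch values:
0 XOR 10 = 10
10 XOR 13 = 7
7 XOR 1 = 6
Nim-value of the tree = 6

6


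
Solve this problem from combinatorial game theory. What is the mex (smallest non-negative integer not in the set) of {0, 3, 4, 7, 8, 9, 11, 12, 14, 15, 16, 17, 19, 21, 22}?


Set = {0, 3, 4, 7, 8, 9, 11, 12, 14, 15, 16, 17, 19, 21, 22}
0 is in the set.
1 is NOT in the set. This is the mex.
mex = 1

1


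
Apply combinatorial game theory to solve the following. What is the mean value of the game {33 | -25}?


Game = {33 | -25}, a switch {a | b} with numbers a > b.
Its thermograph has left wall a - t and right wall b + t, which meet at t = (a - b)/2, where both equal (a + b)/2. So the mast (mean value) is at (a + b)/2.
Mean = (33 + (-25))/2 = 8/2 = 4

4


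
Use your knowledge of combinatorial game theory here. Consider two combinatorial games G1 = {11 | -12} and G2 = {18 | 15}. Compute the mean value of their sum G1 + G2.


G1 = {11 | -12}, G2 = {18 | 15}
Each is a switch {a | b} with numbers a > b; its mean value is (a + b)/2, and mean value is additive over game sums: m(G1 + G2) = m(G1) + m(G2).
Mean of G1 = (11 + (-12))/2 = -1/2 = -1/2
Mean of G2 = (18 + (15))/2 = 33/2 = 33/2
Mean of G1 + G2 = -1/2 + 33/2 = 16

16


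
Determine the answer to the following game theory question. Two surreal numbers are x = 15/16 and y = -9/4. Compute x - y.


x = 15/16, y = -9/4
Converting to common denominator: 16
x = 15/16, y = -36/16
x - y = 15/16 - -9/4 = 51/16

51/16


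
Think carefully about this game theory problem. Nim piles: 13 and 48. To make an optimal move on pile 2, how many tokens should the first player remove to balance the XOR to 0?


Piles: 13 and 48
Current XOR: 13 XOR 48 = 61 (non-zero, so this is an N-position).
To make the XOR zero, we need to find a move that balances the piles.
For pile 2 (size 48): target = 48 XOR 61 = 13
We reduce pile 2 from 48 to 13.
Tokens removed: 48 - 13 = 35
Verification: 13 XOR 13 = 0

35


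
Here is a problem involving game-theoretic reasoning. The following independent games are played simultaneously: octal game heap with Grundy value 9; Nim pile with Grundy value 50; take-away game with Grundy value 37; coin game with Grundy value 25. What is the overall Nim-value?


By the Sprague-Grundy theorem, the Grundy value of a sum of games is the XOR of individual Grundy values.
octal game heap: Grundy value = 9. Running XOR: 0 XOR 9 = 9
Nim pile: Grundy value = 50. Running XOR: 9 XOR 50 = 59
take-away game: Grundy value = 37. Running XOR: 59 XOR 37 = 30
coin game: Grundy value = 25. Running XOR: 30 XOR 25 = 7
The combined Grundy value is 7.

7


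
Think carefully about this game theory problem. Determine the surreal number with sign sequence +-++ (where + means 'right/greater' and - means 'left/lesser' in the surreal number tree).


Sign expansion: +-++
Rule: track bounds (lo, hi), initially (-inf, +inf). On '+', the current value becomes lo and we move to the simplest number in (value, hi): value + 1 if hi = +inf, otherwise the midpoint (value + hi)/2. On '-', the current value becomes hi and we move to value - 1 if lo = -inf, otherwise the midpoint (lo + value)/2.
Start at 0.
Step 1: sign = +, move right. Bounds: (0, +inf). Value = 1
Step 2: sign = -, move left. Bounds: (0, 1). Value = 1/2
Step 3: sign = +, move right. Bounds: (1/2, 1). Value = 3/4
Step 4: sign = +, move right. Bounds: (3/4, 1). Value = 7/8
The surreal number with sign expansion +-++ is 7/8.

7/8


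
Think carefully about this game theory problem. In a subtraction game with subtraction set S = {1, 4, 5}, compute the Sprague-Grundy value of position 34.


The subtraction set is S = {1, 4, 5}.
G(k) = mex{ G(k - s) : s in S, s <= k }. We compute iteratively: G(0) = 0.
G(1) = mex({0}) = 1
G(2) = mex({1}) = 0
G(3) = mex({0}) = 1
G(4) = mex({0, 1}) = 2
G(5) = mex({0, 1, 2}) = 3
G(6) = mex({0, 1, 3}) = 2
G(7) = mex({0, 1, 2}) = 3
G(8) = mex({1, 2, 3}) = 0
G(9) = mex({0, 2, 3}) = 1
G(10) = mex({1, 2, 3}) = 0
G(11) = mex({0, 2, 3}) = 1
G(12) = mex({0, 1, 3}) = 2
Observe that G(8)..G(12) = 0, 1, 0, 1, 2 repeats G(0)..G(4) = 0, 1, 0, 1, 2.
For k >= max(S) = 5, G(k) is determined by the previous 5 values G(k-5)..G(k-1); a window of 5 consecutive values has recurred shifted by 8, so by induction G(k + 8) = G(k) for all k >= 0: the sequence is periodic from the start with period 8.
One period: G(0..7) = 0, 1, 0, 1, 2, 3, 2, 3.
34 mod 8 = 2, so G(34) = G(2) = 0.

0


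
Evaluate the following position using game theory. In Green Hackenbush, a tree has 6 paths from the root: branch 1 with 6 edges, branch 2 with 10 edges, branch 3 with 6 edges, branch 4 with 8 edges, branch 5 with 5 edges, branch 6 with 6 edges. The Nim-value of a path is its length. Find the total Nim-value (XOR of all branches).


The tree has 6 branches from the ground vertex.
In Green Hackenbush, the Nim-value of a simple path of length k is k.
Branch 1: length 6, Nim-value = 6
Branch 2: length 10, Nim-value = 10
Branch 3: length 6, Nim-value = 6
Branch 4: length 8, Nim-value = 8
Branch 5: length 5, Nim-value = 5
Branch 6: length 6, Nim-value = 6
Total Nim-value = XOR of all branch values:
0 XOR 6 = 6
6 XOR 10 = 12
12 XOR 6 = 10
10 XOR 8 = 2
2 XOR 5 = 7
7 XOR 6 = 1
Nim-value of the tree = 1

1


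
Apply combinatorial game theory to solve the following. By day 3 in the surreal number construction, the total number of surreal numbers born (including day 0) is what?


Day 0: {|} = 0 is born. Count = 1.
Day n: the number of surreal numbers born by day n is 2^(n+1) - 1.
By day 0: 2^1 - 1 = 1
By day 1: 2^2 - 1 = 3
By day 2: 2^3 - 1 = 7
By day 3: 2^4 - 1 = 15
By day 3: 15 surreal numbers.

15


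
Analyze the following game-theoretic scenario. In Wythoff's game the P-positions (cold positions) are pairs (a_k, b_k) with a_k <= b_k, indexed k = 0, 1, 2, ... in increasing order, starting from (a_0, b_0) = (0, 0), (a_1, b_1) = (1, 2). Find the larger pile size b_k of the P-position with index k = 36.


By Wythoff's theorem, a_k = floor(k * phi) and b_k = floor(k * phi^2) = a_k + k, where phi = (1 + sqrt(5))/2 is the golden ratio.
phi = (1 + sqrt(5))/2 = 1.618034
phi^2 = phi + 1 = 2.618034
k = 36
k * phi^2 = 36 * 2.618034 = 94.249224
b_36 = floor(k * phi^2) = 94 (check: a_36 + k = 58 + 36 = 94)

94


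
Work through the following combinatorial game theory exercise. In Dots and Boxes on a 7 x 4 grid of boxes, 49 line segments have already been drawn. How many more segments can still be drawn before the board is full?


Grid: 7 x 4 boxes, i.e. 8 rows and 5 columns of dots.
Horizontal edges: (rows + 1) * cols = 8 * 4 = 32
Vertical edges: rows * (cols + 1) = 7 * 5 = 35
Total edges: 32 + 35 = 67
Edges drawn: 49
Remaining: 67 - 49 = 18

18


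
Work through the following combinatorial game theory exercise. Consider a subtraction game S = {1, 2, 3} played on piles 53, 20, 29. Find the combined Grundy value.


Subtraction set: {1, 2, 3}
For this subtraction set, G(n) = n mod 4 (period = max + 1 = 4).
Pile 1 (size 53): G(53) = 53 mod 4 = 1
Pile 2 (size 20): G(20) = 20 mod 4 = 0
Pile 3 (size 29): G(29) = 29 mod 4 = 1
Total Grundy value = XOR of all: 1 XOR 0 XOR 1 = 0

0


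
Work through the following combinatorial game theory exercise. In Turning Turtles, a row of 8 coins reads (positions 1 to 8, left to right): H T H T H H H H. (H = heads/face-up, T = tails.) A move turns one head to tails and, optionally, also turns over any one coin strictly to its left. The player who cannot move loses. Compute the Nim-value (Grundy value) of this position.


Coins: H T H T H H H H
Key fact: a single head at position k behaves exactly like a Nim heap of size k (turning it to T and optionally flipping a coin at j < k corresponds to moving the heap from k to j, or to 0), and heads combine as a disjunctive sum (two heads at the same place would cancel, matching j XOR j = 0). So the Nim-value is the XOR of the 1-indexed positions of the heads.
Face-up positions (1-indexed): [1, 3, 5, 6, 7, 8]
XOR 0 with 1: 0 XOR 1 = 1
XOR 1 with 3: 1 XOR 3 = 2
XOR 2 with 5: 2 XOR 5 = 7
XOR 7 with 6: 7 XOR 6 = 1
XOR 1 with 7: 1 XOR 7 = 6
XOR 6 with 8: 6 XOR 8 = 14
Nim-value = 14

14


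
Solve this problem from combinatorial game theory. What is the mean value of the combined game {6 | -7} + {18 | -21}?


G1 = {6 | -7}, G2 = {18 | -21}
Each is a switch {a | b} with numbers a > b; its mean value is (a + b)/2, and mean value is additive over game sums: m(G1 + G2) = m(G1) + m(G2).
Mean of G1 = (6 + (-7))/2 = -1/2 = -1/2
Mean of G2 = (18 + (-21))/2 = -3/2 = -3/2
Mean of G1 + G2 = -1/2 + -3/2 = -2

-2


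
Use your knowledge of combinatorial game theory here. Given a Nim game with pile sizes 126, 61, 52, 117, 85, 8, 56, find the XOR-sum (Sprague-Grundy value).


We need the XOR (exclusive or) of all pile sizes.
After XOR-ing pile 1 (size 126): 0 XOR 126 = 126
After XOR-ing pile 2 (size 61): 126 XOR 61 = 67
After XOR-ing pile 3 (size 52): 67 XOR 52 = 119
After XOR-ing pile 4 (size 117): 119 XOR 117 = 2
After XOR-ing pile 5 (size 85): 2 XOR 85 = 87
After XOR-ing pile 6 (size 8): 87 XOR 8 = 95
After XOR-ing pile 7 (size 56): 95 XOR 56 = 103
The Nim-value of this position is 103.

103


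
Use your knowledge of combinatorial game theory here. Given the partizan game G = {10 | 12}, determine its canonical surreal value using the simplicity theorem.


Left options: {10}, max = 10
Right options: {12}, min = 12
All options are numbers and max(Left) < min(Right), so by the simplicity theorem the value is the simplest (earliest-born) number strictly between 10 and 12.
The only integer strictly between 10 and 12 is 11.
No non-integer in the interval can be simpler: if x is a non-integer in the interval, then floor(x) or ceil(x) also lies in the interval (the interval contains an integer), and both are proper prefixes of x's sign expansion, i.e. born earlier. So the game value is 11.
Game value = 11

11


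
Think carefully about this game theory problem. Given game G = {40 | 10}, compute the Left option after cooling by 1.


Original game: {40 | 10} (a switch {a | b} with a > b).
Cooling by t (for t below the temperature (a - b)/2 = 15) taxes each move by t: {a | b} cooled by t is {a - t | b + t}.
Cooling amount: t = 1
Cooled Left option: 40 - 1 = 39
Cooled Right option: 10 + 1 = 11
Cooled game: {39 | 11}
Left option = 39

39


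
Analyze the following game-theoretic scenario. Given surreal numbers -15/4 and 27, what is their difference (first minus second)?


x = -15/4, y = 27
Converting to common denominator: 4
x = -15/4, y = 108/4
x - y = -15/4 - 27 = -123/4

-123/4


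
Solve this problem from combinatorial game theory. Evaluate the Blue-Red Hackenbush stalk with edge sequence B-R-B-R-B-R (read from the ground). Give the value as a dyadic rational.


Edges (from ground): B-R-B-R-B-R
By Berlekamp's sign-expansion rule, a Blue-Red Hackenbush stalk has the value of the surreal number whose sign sequence is the edge sequence with B -> + and R -> -.
Sign sequence: +-+-+-
Trace the sign expansion in the surreal number tree, starting from 0:
Edge 1: B (sign +) -> bounds (0, +inf), value = 1
Edge 2: R (sign -) -> bounds (0, 1), value = 1/2
Edge 3: B (sign +) -> bounds (1/2, 1), value = 3/4
Edge 4: R (sign -) -> bounds (1/2, 3/4), value = 5/8
Edge 5: B (sign +) -> bounds (5/8, 3/4), value = 11/16
Edge 6: R (sign -) -> bounds (5/8, 11/16), value = 21/32
Game value = 21/32

21/32


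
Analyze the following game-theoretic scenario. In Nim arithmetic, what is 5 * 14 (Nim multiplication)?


Nim multiplication is bilinear over XOR: (u XOR v) * w = (u*w) XOR (v*w).
So we split each operand into its bit components and XOR the pairwise Nim products.
5 = 1 + 4 (as XOR of powers of 2).
14 = 2 + 4 + 8 (as XOR of powers of 2).
Using the standard Nim-product table on single bits:
  2*2 = 3,   2*4 = 8,   2*8 = 12,
  4*4 = 6,   4*8 = 11,  8*8 = 13,
and  1*x = x (identity), k*l = l*k (commutative).
Pairwise Nim products:
  1 * 2 = 2
  1 * 4 = 4
  1 * 8 = 8
  4 * 2 = 8
  4 * 4 = 6
  4 * 8 = 11
XOR them: 2 XOR 4 XOR 8 XOR 8 XOR 6 XOR 11 = 11.
Result: 5 * 14 = 11 (in Nim).

11


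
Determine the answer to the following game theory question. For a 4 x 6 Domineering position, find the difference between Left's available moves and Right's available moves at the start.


Board is 4 x 6 (rows x cols).
Left (vertical) placements: (rows-1) * cols = 3 * 6 = 18
Right (horizontal) placements: rows * (cols-1) = 4 * 5 = 20
Advantage = Left - Right = 18 - 20 = -2

-2


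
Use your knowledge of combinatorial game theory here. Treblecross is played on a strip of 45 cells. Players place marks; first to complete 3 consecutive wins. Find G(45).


Treblecross: place X on empty cells; 3-in-a-row wins.
Playing within two cells of an existing X lets the opponent win at once, so sensible play treats the cells i-2..i+2 around each X as dead. The player left with no safe cell loses, so this is a normal-play take-away game on strips of safe cells.
Placing X at cell i (0-indexed) of a strip of k safe cells leaves independent strips of sizes max(0, i-2) and max(0, k-i-3). Hence G(k) = mex{ G(max(0,i-2)) XOR G(max(0,k-i-3)) : 0 <= i < k }, with G(0) = 0.
G(1): splits (0,0):0^0=0 -> mex({0}) = 1
G(2): splits (0,0):0^0=0 -> mex({0}) = 1
G(3): splits (0,0):0^0=0 -> mex({0}) = 1
G(4): splits (0,1):0^1=1 (0,0):0^0=0 -> mex({0, 1}) = 2
G(5): splits (0,2):0^1=1 (0,1):0^1=1 (0,0):0^0=0 -> mex({0, 1}) = 2
G(6) = mex({1}) = 0
G(7) = mex({0, 1, 2}) = 3
G(8) = mex({0, 1, 2}) = 3
G(9) = mex({0, 2}) = 1
G(10) = mex({0, 2, 3}) = 1
G(11) = mex({0, 3}) = 1
G(12) = mex({1, 3}) = 0
G(13) = mex({0, 1, 2, 3}) = 4
G(14) = mex({0, 1, 2}) = 3
G(15) = mex({0, 1, 2}) = 3
G(16) = mex({0, 1, 2, 4}) = 3
G(17) = mex({0, 1, 3, 4}) = 2
G(18) = mex({0, 1, 3, 4}) = 2
G(19) = mex({0, 1, 3, 5}) = 2
G(20) = mex({0, 1, 2, 3, 5}) = 4
G(21) = mex({0, 1, 2, 3, 5}) = 4
G(22) = mex({1, 2, 6}) = 0
G(23) = mex({0, 1, 2, 3, 4, 6}) = 5
G(24) = mex({0, 1, 2, 3, 4}) = 5
G(25) = mex({0, 1, 3, 4, 7}) = 2
G(26) = mex({0, 1, 3, 4, 5, 7}) = 2
G(27) = mex({0, 1, 3, 5}) = 2
G(28) = mex({0, 1, 2, 5}) = 3
G(29) = mex({0, 1, 2, 4, 5, 6}) = 3
G(30) = mex({1, 2, 4, 6}) = 0
G(31) = mex({0, 1, 2, 3, 4, 6}) = 5
G(32) = mex({1, 2, 3, 4, 7}) = 0
G(33) = mex({0, 3, 7}) = 1
G(34) = mex({0, 2, 3, 5, 7}) = 1
G(35) = mex({0, 2, 3, 5, 6}) = 1
G(36) = mex({0, 1, 2, 5, 6}) = 3
G(37) = mex({0, 1, 2, 4, 5, 6}) = 3
G(38) = mex({0, 1, 2, 4}) = 3
G(39) = mex({0, 1, 2, 3, 4, 7}) = 5
G(40) = mex({0, 1, 2, 3, 4, 5, 7}) = 6
G(41) = mex({0, 1, 2, 3, 5, 7}) = 4
G(42) = mex({0, 1, 2, 3, 5, 6, 7}) = 4
G(43) = mex({0, 2, 3, 5, 6}) = 1
G(44) = mex({1, 2, 3, 4, 5, 6}) = 0
G(45) = mex({0, 1, 2, 3, 4, 6, 7}) = 5
Therefore G(45) = 5.

5


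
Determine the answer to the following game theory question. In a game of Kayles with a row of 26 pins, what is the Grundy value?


Kayles: a move removes 1 or 2 adjacent pins from a contiguous row.
Removing pins from a row of k leaves two independent rows (a, b) with a + b = k - 1 (one pin) or a + b = k - 2 (two pins); an end removal gives a = 0.
By Sprague-Grundy, G(k) = mex{ G(a) XOR G(b) } over all these splits. G(0) = 0.
G(1): splits (0,0):0^0=0 -> mex({0}) = 1
G(2): splits (0,1):0^1=1 (0,0):0^0=0 -> mex({0, 1}) = 2
G(3): splits (0,2):0^2=2 (1,1):1^1=0 (0,1):0^1=1 -> mex({0, 1, 2}) = 3
G(4): splits (0,3):0^3=3 (1,2):1^2=3 (0,2):0^2=2 (1,1):1^1=0 -> mex({0, 2, 3}) = 1
G(5): splits (0,4):0^1=1 (1,3):1^3=2 (2,2):2^2=0 (0,3):0^3=3 (1,2):1^2=3 -> mex({0, 1, 2, 3}) = 4
G(6) = mex({0, 1, 2, 4}) = 3
G(7) = mex({0, 1, 3, 4, 5}) = 2
G(8) = mex({0, 2, 3, 5, 6}) = 1
G(9) = mex({0, 1, 2, 3, 6, 7}) = 4
G(10) = mex({0, 1, 3, 4, 5, 7}) = 2
G(11) = mex({0, 1, 2, 3, 4, 5}) = 6
G(12) = mex({0, 1, 2, 3, 5, 6, 7}) = 4
G(13) = mex({0, 2, 3, 4, 6, 7}) = 1
G(14) = mex({0, 1, 4, 5, 6, 7}) = 2
G(15) = mex({0, 1, 2, 3, 4, 5, 6}) = 7
G(16) = mex({0, 2, 3, 5, 6, 7}) = 1
G(17) = mex({0, 1, 2, 3, 5, 6, 7}) = 4
G(18) = mex({0, 1, 2, 4, 5, 6}) = 3
G(19) = mex({0, 1, 3, 4, 5, 7}) = 2
G(20) = mex({0, 2, 3, 4, 5, 6, 7}) = 1
G(21) = mex({0, 1, 2, 3, 5, 6, 7}) = 4
G(22) = mex({0, 1, 2, 3, 4, 5, 7}) = 6
G(23) = mex({0, 1, 2, 3, 4, 5, 6}) = 7
G(24) = mex({0, 1, 2, 3, 5, 6, 7}) = 4
G(25) = mex({0, 2, 3, 4, 6, 7}) = 1
G(26) = mex({0, 1, 3, 4, 5, 6, 7}) = 2
Therefore G(26) = 2.

2


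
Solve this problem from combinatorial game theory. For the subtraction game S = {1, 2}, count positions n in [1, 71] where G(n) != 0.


Subtraction set S = {1, 2}, so G(n) = n mod 3.
G(n) = 0 when n is a multiple of 3.
Multiples of 3 in [1, 71]: 23
N-positions (nonzero Grundy) = 71 - 23 = 48

48


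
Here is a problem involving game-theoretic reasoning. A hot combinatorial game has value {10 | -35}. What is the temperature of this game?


The game is {10 | -35}, a switch {a | b} with numbers a > b.
Cooling {a | b} by t gives {a - t | b + t}, which stops being hot when a - t = b + t, i.e. at t = (a - b)/2. So the temperature of a switch is (a - b)/2.
Temperature = (Left option - Right option) / 2
= (10 - (-35)) / 2
= 45 / 2
= 45/2

45/2


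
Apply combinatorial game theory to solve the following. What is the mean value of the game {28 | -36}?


Game = {28 | -36}, a switch {a | b} with numbers a > b.
Its thermograph has left wall a - t and right wall b + t, which meet at t = (a - b)/2, where both equal (a + b)/2. So the mast (mean value) is at (a + b)/2.
Mean = (28 + (-36))/2 = -8/2 = -4

-4


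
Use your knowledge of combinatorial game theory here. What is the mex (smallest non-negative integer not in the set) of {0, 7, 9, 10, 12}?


Set = {0, 7, 9, 10, 12}
0 is in the set.
1 is NOT in the set. This is the mex.
mex = 1

1


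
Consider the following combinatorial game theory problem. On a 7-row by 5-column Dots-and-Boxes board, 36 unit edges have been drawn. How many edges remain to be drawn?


Grid: 7 x 5 boxes, i.e. 8 rows and 6 columns of dots.
Horizontal edges: (rows + 1) * cols = 8 * 5 = 40
Vertical edges: rows * (cols + 1) = 7 * 6 = 42
Total edges: 40 + 42 = 82
Edges drawn: 36
Remaining: 82 - 36 = 46

46


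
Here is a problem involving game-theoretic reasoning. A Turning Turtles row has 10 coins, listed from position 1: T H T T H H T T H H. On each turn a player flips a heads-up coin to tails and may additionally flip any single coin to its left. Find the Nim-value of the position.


Coins: T H T T H H T T H H
Key fact: a single head at position k behaves exactly like a Nim heap of size k (turning it to T and optionally flipping a coin at j < k corresponds to moving the heap from k to j, or to 0), and heads combine as a disjunctive sum (two heads at the same place would cancel, matching j XOR j = 0). So the Nim-value is the XOR of the 1-indexed positions of the heads.
Face-up positions (1-indexed): [2, 5, 6, 9, 10]
XOR 0 with 2: 0 XOR 2 = 2
XOR 2 with 5: 2 XOR 5 = 7
XOR 7 with 6: 7 XOR 6 = 1
XOR 1 with 9: 1 XOR 9 = 8
XOR 8 with 10: 8 XOR 10 = 2
Nim-value = 2

2


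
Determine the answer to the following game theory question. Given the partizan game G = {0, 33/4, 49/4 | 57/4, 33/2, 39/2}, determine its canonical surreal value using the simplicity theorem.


Left options: {0, 33/4, 49/4}, max = 49/4
Right options: {57/4, 33/2, 39/2}, min = 57/4
All options are numbers and max(Left) < min(Right), so by the simplicity theorem the value is the simplest (earliest-born) number strictly between 49/4 and 57/4.
Integers 13 through 14 all lie strictly between 49/4 and 57/4.
Among integers, the simplest (lowest birthday = smallest |n|; 0 is born on day 0, +-n on day n) is 13.
No non-integer in the interval can be simpler: if x is a non-integer in the interval, then floor(x) or ceil(x) also lies in the interval (the interval contains an integer), and both are proper prefixes of x's sign expansion, i.e. born earlier. So the game value is 13.
Game value = 13

13


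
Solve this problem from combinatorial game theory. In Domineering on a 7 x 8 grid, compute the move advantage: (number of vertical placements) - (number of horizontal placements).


Board is 7 x 8 (rows x cols).
Left (vertical) placements: (rows-1) * cols = 6 * 8 = 48
Right (horizontal) placements: rows * (cols-1) = 7 * 7 = 49
Advantage = Left - Right = 48 - 49 = -1

-1


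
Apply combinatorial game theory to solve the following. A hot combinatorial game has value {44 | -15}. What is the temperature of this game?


The game is {44 | -15}, a switch {a | b} with numbers a > b.
Cooling {a | b} by t gives {a - t | b + t}, which stops being hot when a - t = b + t, i.e. at t = (a - b)/2. So the temperature of a switch is (a - b)/2.
Temperature = (Left option - Right option) / 2
= (44 - (-15)) / 2
= 59 / 2
= 59/2

59/2


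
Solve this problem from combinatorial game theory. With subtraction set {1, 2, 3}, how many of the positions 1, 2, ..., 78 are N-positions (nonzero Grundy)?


Subtraction set S = {1, 2, 3}, so G(n) = n mod 4.
G(n) = 0 when n is a multiple of 4.
Multiples of 4 in [1, 78]: 19
N-positions (nonzero Grundy) = 78 - 19 = 59

59


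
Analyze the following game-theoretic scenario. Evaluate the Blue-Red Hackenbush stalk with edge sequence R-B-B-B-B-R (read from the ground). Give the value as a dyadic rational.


Edges (from ground): R-B-B-B-B-R
By Berlekamp's sign-expansion rule, a Blue-Red Hackenbush stalk has the value of the surreal number whose sign sequence is the edge sequence with B -> + and R -> -.
Sign sequence: -++++-
Trace the sign expansion in the surreal number tree, starting from 0:
Edge 1: R (sign -) -> bounds (-inf, 0), value = -1
Edge 2: B (sign +) -> bounds (-1, 0), value = -1/2
Edge 3: B (sign +) -> bounds (-1/2, 0), value = -1/4
Edge 4: B (sign +) -> bounds (-1/4, 0), value = -1/8
Edge 5: B (sign +) -> bounds (-1/8, 0), value = -1/16
Edge 6: R (sign -) -> bounds (-1/8, -1/16), value = -3/32
Game value = -3/32

-3/32


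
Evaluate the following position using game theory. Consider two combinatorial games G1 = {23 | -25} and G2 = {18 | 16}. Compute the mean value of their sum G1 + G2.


G1 = {23 | -25}, G2 = {18 | 16}
Each is a switch {a | b} with numbers a > b; its mean value is (a + b)/2, and mean value is additive over game sums: m(G1 + G2) = m(G1) + m(G2).
Mean of G1 = (23 + (-25))/2 = -2/2 = -1
Mean of G2 = (18 + (16))/2 = 34/2 = 17
Mean of G1 + G2 = -1 + 17 = 16

16


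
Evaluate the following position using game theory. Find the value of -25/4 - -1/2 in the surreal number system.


x = -25/4, y = -1/2
Converting to common denominator: 4
x = -25/4, y = -2/4
x - y = -25/4 - -1/2 = -23/4

-23/4


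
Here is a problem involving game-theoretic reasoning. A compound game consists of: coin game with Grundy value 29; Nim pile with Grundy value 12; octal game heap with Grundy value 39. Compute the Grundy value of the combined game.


By the Sprague-Grundy theorem, the Grundy value of a sum of games is the XOR of individual Grundy values.
coin game: Grundy value = 29. Running XOR: 0 XOR 29 = 29
Nim pile: Grundy value = 12. Running XOR: 29 XOR 12 = 17
octal game heap: Grundy value = 39. Running XOR: 17 XOR 39 = 54
The combined Grundy value is 54.

54


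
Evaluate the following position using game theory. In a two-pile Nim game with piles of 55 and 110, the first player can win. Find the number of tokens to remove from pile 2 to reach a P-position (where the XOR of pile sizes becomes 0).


Piles: 55 and 110
Current XOR: 55 XOR 110 = 89 (non-zero, so this is an N-position).
To make the XOR zero, we need to find a move that balances the piles.
For pile 2 (size 110): target = 110 XOR 89 = 55
We reduce pile 2 from 110 to 55.
Tokens removed: 110 - 55 = 55
Verification: 55 XOR 55 = 0

55


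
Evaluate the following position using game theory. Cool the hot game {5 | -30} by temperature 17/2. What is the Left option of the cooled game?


Original game: {5 | -30} (a switch {a | b} with a > b).
Cooling by t (for t below the temperature (a - b)/2 = 35/2) taxes each move by t: {a | b} cooled by t is {a - t | b + t}.
Cooling amount: t = 17/2
Cooled Left option: 5 - 17/2 = -7/2
Cooled Right option: -30 + 17/2 = -43/2
Cooled game: {-7/2 | -43/2}
Left option = -7/2

-7/2


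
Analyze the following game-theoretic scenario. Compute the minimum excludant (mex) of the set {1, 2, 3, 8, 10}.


Set = {1, 2, 3, 8, 10}
0 is NOT in the set. This is the mex.
mex = 0

0


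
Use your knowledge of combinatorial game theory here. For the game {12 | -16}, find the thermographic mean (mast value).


Game = {12 | -16}, a switch {a | b} with numbers a > b.
Its thermograph has left wall a - t and right wall b + t, which meet at t = (a - b)/2, where both equal (a + b)/2. So the mast (mean value) is at (a + b)/2.
Mean = (12 + (-16))/2 = -4/2 = -2

-2


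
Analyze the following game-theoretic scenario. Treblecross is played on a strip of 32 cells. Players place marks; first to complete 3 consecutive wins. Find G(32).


Treblecross: place X on empty cells; 3-in-a-row wins.
Playing within two cells of an existing X lets the opponent win at once, so sensible play treats the cells i-2..i+2 around each X as dead. The player left with no safe cell loses, so this is a normal-play take-away game on strips of safe cells.
Placing X at cell i (0-indexed) of a strip of k safe cells leaves independent strips of sizes max(0, i-2) and max(0, k-i-3). Hence G(k) = mex{ G(max(0,i-2)) XOR G(max(0,k-i-3)) : 0 <= i < k }, with G(0) = 0.
G(1): splits (0,0):0^0=0 -> mex({0}) = 1
G(2): splits (0,0):0^0=0 -> mex({0}) = 1
G(3): splits (0,0):0^0=0 -> mex({0}) = 1
G(4): splits (0,1):0^1=1 (0,0):0^0=0 -> mex({0, 1}) = 2
G(5): splits (0,2):0^1=1 (0,1):0^1=1 (0,0):0^0=0 -> mex({0, 1}) = 2
G(6) = mex({1}) = 0
G(7) = mex({0, 1, 2}) = 3
G(8) = mex({0, 1, 2}) = 3
G(9) = mex({0, 2}) = 1
G(10) = mex({0, 2, 3}) = 1
G(11) = mex({0, 3}) = 1
G(12) = mex({1, 3}) = 0
G(13) = mex({0, 1, 2, 3}) = 4
G(14) = mex({0, 1, 2}) = 3
G(15) = mex({0, 1, 2}) = 3
G(16) = mex({0, 1, 2, 4}) = 3
G(17) = mex({0, 1, 3, 4}) = 2
G(18) = mex({0, 1, 3, 4}) = 2
G(19) = mex({0, 1, 3, 5}) = 2
G(20) = mex({0, 1, 2, 3, 5}) = 4
G(21) = mex({0, 1, 2, 3, 5}) = 4
G(22) = mex({1, 2, 6}) = 0
G(23) = mex({0, 1, 2, 3, 4, 6}) = 5
G(24) = mex({0, 1, 2, 3, 4}) = 5
G(25) = mex({0, 1, 3, 4, 7}) = 2
G(26) = mex({0, 1, 3, 4, 5, 7}) = 2
G(27) = mex({0, 1, 3, 5}) = 2
G(28) = mex({0, 1, 2, 5}) = 3
G(29) = mex({0, 1, 2, 4, 5, 6}) = 3
G(30) = mex({1, 2, 4, 6}) = 0
G(31) = mex({0, 1, 2, 3, 4, 6}) = 5
G(32) = mex({1, 2, 3, 4, 7}) = 0
Therefore G(32) = 0.

0


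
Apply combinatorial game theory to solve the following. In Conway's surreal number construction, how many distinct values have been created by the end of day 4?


Day 0: {|} = 0 is born. Count = 1.
Day n: the number of surreal numbers born by day n is 2^(n+1) - 1.
By day 0: 2^1 - 1 = 1
By day 1: 2^2 - 1 = 3
By day 2: 2^3 - 1 = 7
By day 3: 2^4 - 1 = 15
By day 4: 2^5 - 1 = 31
By day 4: 31 surreal numbers.

31
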